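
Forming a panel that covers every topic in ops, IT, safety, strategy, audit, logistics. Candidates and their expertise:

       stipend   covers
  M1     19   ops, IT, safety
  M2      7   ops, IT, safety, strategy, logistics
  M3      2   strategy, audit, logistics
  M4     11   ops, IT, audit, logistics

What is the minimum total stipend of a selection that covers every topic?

9

M2, M3 cover every topic at stipend 7 + 2 = 9.
Any cover uses at least 2 members; among all covering selections none totals below 9.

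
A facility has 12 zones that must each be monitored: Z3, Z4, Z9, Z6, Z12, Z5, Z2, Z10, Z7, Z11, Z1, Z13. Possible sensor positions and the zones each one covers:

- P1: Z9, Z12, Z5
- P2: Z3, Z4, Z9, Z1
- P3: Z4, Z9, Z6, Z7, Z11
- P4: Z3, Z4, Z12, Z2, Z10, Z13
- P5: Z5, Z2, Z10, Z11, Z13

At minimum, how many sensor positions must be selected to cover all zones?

P1, P2, P3, P4 together cover {Z3, Z4, Z9, Z6, Z12, Z5, Z2, Z10, Z7, Z11, Z1, Z13} — every zone.
No 3 of the 5 sensor positions cover everything (all 10 triples fall short), so 4 is minimum.

4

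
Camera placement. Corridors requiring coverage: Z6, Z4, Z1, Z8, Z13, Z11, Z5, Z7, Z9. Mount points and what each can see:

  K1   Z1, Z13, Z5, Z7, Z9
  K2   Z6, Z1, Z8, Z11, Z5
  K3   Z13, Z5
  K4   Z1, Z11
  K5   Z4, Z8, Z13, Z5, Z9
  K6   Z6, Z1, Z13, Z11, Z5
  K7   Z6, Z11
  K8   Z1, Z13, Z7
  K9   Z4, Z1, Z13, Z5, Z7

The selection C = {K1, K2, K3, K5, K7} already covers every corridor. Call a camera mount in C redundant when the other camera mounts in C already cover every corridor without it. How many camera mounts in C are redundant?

Drop K1: Z7 uncovered — not redundant.
Drop K2: the rest still cover every corridor — redundant.
Drop K3: the rest still cover every corridor — redundant.
Drop K5: Z4 uncovered — not redundant.
Drop K7: the rest still cover every corridor — redundant.
3 redundant: K2, K3, K7.

3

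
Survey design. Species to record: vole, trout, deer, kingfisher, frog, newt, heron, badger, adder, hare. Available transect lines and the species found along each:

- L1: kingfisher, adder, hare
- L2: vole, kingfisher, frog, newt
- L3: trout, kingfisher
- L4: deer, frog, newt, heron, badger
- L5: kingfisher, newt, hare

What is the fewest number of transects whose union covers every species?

4

L1, L2, L3, L4 together cover {vole, trout, deer, kingfisher, frog, newt, heron, badger, adder, hare} — every species.
No 3 of the 5 transects cover everything (all 10 triples fall short), so 4 is minimum.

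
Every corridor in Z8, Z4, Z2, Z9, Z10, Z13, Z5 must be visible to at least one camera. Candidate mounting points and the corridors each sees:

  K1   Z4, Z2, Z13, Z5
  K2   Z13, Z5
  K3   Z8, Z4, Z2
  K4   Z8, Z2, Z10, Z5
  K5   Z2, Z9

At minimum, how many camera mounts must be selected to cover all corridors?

3

K1, K4, K5 together cover {Z8, Z4, Z2, Z9, Z10, Z13, Z5} — every corridor.
No 2 of the 5 camera mounts cover everything (all 10 pairs fall short), so 3 is minimum.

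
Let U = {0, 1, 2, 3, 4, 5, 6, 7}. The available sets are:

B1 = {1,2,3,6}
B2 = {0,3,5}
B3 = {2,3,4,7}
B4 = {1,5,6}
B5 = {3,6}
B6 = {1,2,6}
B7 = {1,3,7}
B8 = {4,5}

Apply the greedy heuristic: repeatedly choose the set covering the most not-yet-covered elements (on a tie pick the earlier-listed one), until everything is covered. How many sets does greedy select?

3

Pick 1: B1 covers 4 new elements (1, 2, 3, 6).
Pick 2: B2 covers 2 new elements (0, 5).
Pick 3: B3 covers 2 new elements (4, 7).
Greedy uses 3 sets.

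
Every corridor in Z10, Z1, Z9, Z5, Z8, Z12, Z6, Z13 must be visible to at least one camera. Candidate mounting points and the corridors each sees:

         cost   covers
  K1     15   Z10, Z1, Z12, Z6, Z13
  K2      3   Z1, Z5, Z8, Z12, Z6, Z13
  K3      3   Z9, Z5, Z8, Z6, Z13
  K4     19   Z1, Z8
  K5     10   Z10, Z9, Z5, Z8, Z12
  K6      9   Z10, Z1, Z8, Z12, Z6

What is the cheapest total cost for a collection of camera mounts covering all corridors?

12

K3, K6 cover every corridor at cost 3 + 9 = 12.
Any cover uses at least 2 camera mounts; among all covering selections none totals below 12.
Greedy by coverage-per-cost would pick K2, K3, K6 for 15 — worse than the optimum 12.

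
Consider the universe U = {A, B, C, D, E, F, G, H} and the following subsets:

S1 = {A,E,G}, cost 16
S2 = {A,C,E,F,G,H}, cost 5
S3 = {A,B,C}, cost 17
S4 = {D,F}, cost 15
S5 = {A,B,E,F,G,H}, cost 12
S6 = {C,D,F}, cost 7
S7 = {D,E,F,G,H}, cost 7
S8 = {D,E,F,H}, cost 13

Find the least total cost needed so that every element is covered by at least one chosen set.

19

S5, S6 cover every element at cost 12 + 7 = 19.
Any cover uses at least 2 sets; among all covering selections none totals below 19.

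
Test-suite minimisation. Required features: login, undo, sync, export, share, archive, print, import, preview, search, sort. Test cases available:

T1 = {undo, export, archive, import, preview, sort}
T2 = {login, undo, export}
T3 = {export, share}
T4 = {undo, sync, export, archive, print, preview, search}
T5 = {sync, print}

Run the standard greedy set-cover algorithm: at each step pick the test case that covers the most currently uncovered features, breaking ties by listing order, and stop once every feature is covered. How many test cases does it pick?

4

Pick 1: T4 covers 7 new features (undo, sync, export, archive, print, preview, search).
Pick 2: T1 covers 2 new features (import, sort).
Pick 3: T2 covers 1 new features (login).
Pick 4: T3 covers 1 new features (share).
Greedy uses 4 test cases.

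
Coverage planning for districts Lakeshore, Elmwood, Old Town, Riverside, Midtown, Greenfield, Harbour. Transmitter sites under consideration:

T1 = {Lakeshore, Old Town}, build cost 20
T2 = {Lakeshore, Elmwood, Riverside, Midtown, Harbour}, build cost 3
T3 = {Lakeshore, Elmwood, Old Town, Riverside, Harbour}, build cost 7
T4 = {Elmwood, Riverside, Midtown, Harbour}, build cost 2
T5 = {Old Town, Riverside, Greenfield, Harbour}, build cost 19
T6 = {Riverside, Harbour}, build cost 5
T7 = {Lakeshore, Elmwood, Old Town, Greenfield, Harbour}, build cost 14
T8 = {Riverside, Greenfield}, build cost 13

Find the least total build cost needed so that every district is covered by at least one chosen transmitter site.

16

T4, T7 cover every district at build cost 2 + 14 = 16.
Any cover uses at least 2 transmitter sites; among all covering selections none totals below 16.
Greedy by coverage-per-build cost would pick T4, T2, T3, T8 for 25 — worse than the optimum 16.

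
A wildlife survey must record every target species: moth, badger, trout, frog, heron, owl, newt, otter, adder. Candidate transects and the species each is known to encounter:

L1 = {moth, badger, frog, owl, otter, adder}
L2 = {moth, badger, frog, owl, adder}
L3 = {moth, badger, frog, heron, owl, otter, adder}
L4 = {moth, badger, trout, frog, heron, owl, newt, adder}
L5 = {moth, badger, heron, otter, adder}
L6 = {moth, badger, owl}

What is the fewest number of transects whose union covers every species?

L1, L4 together cover {moth, badger, trout, frog, heron, owl, newt, otter, adder} — every species.
No single transect contains all 9 species, so 2 is optimal.

2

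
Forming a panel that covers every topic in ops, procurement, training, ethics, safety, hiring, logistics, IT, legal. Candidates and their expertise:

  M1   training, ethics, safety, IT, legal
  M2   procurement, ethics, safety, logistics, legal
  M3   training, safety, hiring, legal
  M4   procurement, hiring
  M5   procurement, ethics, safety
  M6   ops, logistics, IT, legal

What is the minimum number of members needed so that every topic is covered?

M1, M4, M6 together cover {ops, procurement, training, ethics, safety, hiring, logistics, IT, legal} — every topic.
No 2 of the 6 members cover everything (all 15 pairs fall short), so 3 is minimum.
Greedy (largest uncovered first) would take M1, M2, M3, M6 — 4 members — but 3 suffice.

3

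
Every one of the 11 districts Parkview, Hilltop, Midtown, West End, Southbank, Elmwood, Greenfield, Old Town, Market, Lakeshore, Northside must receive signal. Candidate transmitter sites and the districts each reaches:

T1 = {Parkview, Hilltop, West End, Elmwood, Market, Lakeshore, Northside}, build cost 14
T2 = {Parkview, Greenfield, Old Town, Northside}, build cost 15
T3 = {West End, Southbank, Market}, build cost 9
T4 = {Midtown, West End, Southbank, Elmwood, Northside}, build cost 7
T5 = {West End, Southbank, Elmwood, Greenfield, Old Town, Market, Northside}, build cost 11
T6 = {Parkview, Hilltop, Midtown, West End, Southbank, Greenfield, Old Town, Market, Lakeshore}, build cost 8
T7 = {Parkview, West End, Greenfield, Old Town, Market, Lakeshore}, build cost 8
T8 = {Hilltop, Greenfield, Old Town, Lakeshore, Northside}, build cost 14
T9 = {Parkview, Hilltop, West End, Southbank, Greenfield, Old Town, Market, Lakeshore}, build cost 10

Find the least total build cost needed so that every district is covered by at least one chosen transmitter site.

T4, T6 cover every district at build cost 7 + 8 = 15.
Any cover uses at least 2 transmitter sites; among all covering selections none totals below 15.

15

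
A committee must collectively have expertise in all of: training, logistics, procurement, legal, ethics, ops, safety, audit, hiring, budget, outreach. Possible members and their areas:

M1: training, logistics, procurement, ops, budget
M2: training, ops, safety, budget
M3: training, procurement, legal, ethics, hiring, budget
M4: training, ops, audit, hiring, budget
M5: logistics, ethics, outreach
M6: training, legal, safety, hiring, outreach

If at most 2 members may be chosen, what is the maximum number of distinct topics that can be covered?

Choosing M1, M6 covers {training, logistics, procurement, legal, ops, safety, hiring, budget, outreach} — 9 topics.
No choice of 2 members does better; here ethics, audit are left uncovered.

9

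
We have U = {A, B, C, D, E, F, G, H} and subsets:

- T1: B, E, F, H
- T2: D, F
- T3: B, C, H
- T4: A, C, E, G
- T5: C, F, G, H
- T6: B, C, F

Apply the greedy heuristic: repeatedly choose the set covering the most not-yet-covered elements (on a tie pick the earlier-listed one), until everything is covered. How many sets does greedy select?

Pick 1: T1 covers 4 new elements (B, E, F, H).
Pick 2: T4 covers 3 new elements (A, C, G).
Pick 3: T2 covers 1 new elements (D).
Greedy uses 3 sets.

3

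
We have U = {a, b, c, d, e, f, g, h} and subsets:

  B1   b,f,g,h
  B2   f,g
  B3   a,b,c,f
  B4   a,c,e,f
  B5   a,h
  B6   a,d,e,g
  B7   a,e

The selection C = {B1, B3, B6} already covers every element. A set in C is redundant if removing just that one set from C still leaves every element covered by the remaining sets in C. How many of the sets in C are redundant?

0

Drop B1: h uncovered — not redundant.
Drop B3: c uncovered — not redundant.
Drop B6: d, e uncovered — not redundant.
None of the sets in C is redundant.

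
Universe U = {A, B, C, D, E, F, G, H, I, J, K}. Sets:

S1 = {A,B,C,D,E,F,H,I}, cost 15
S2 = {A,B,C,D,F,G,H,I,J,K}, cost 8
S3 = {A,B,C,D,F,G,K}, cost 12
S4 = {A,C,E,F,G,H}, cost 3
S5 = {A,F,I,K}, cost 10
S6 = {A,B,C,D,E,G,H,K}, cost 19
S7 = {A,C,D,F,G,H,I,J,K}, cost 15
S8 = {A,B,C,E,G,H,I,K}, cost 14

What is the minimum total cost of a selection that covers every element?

S2, S4 cover every element at cost 8 + 3 = 11.
Any cover uses at least 2 sets; among all covering selections none totals below 11.

11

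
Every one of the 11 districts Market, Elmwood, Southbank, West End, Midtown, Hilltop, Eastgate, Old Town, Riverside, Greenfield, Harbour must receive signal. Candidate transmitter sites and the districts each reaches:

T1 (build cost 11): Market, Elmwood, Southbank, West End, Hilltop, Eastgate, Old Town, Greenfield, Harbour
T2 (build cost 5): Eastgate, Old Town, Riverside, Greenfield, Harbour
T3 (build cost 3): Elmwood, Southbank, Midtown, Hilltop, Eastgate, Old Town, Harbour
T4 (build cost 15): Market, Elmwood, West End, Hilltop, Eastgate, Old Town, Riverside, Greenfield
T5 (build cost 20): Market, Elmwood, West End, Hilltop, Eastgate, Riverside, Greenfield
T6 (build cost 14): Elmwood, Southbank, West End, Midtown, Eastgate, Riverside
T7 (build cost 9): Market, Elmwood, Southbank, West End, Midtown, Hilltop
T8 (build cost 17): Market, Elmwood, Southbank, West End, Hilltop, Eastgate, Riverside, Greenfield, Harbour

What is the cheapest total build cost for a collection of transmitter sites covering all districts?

14

T2, T7 cover every district at build cost 5 + 9 = 14.
Any cover uses at least 2 transmitter sites; among all covering selections none totals below 14.
Greedy by coverage-per-build cost would pick T3, T2, T7 for 17 — worse than the optimum 14.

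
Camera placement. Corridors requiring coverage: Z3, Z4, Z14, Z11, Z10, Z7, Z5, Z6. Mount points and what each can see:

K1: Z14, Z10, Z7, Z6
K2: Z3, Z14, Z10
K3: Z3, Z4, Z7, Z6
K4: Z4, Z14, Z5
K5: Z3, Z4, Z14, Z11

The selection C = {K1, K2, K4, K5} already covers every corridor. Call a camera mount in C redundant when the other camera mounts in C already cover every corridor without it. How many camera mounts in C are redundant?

Drop K1: Z7, Z6 uncovered — not redundant.
Drop K2: the rest still cover every corridor — redundant.
Drop K4: Z5 uncovered — not redundant.
Drop K5: Z11 uncovered — not redundant.
1 redundant: K2.

1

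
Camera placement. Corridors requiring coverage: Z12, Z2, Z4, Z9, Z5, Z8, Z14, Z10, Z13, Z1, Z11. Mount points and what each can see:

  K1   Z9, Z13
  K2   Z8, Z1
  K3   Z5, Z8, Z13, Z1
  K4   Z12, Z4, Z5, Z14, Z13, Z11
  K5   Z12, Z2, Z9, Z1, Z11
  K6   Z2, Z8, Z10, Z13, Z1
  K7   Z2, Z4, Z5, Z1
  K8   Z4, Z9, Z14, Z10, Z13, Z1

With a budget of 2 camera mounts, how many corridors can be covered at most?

Choosing K4, K6 covers {Z12, Z2, Z4, Z5, Z8, Z14, Z10, Z13, Z1, Z11} — 10 corridors.
No choice of 2 camera mounts does better; here Z9 is left uncovered.

10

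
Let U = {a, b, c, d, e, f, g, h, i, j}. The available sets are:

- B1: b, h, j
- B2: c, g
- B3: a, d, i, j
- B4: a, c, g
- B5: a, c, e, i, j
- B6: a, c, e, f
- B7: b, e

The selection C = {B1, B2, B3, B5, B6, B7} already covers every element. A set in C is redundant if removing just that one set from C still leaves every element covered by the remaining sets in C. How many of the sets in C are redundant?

2

Drop B1: h uncovered — not redundant.
Drop B2: g uncovered — not redundant.
Drop B3: d uncovered — not redundant.
Drop B5: the rest still cover every element — redundant.
Drop B6: f uncovered — not redundant.
Drop B7: the rest still cover every element — redundant.
2 redundant: B5, B7.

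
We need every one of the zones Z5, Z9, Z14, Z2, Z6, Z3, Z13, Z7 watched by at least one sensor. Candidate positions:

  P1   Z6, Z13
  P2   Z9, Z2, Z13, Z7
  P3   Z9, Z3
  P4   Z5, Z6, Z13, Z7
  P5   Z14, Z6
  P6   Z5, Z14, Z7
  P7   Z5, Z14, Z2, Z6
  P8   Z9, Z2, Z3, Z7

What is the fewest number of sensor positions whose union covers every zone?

3

P1, P6, P8 together cover {Z5, Z9, Z14, Z2, Z6, Z3, Z13, Z7} — every zone.
No 2 of the 8 sensor positions cover everything (all 28 pairs fall short), so 3 is minimum.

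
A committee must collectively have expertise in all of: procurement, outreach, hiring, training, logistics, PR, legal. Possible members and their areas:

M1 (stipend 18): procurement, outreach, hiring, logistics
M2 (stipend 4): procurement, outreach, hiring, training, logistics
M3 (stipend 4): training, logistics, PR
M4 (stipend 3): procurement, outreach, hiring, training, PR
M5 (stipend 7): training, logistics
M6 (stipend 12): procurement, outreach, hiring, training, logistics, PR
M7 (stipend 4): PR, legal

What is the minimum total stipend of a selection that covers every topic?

8

M2, M7 cover every topic at stipend 4 + 4 = 8.
Any cover uses at least 2 members; among all covering selections none totals below 8.
Greedy by coverage-per-stipend would pick M4, M2, M7 for 11 — worse than the optimum 8.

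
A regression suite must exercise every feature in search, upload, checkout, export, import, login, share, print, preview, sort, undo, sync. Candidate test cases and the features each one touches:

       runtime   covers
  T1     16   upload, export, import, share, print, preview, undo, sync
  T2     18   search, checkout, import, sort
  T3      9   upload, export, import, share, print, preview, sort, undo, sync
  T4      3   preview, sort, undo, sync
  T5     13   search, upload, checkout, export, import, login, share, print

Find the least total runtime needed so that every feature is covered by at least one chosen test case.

T4, T5 cover every feature at runtime 3 + 13 = 16.
Any cover uses at least 2 test cases; among all covering selections none totals below 16.

16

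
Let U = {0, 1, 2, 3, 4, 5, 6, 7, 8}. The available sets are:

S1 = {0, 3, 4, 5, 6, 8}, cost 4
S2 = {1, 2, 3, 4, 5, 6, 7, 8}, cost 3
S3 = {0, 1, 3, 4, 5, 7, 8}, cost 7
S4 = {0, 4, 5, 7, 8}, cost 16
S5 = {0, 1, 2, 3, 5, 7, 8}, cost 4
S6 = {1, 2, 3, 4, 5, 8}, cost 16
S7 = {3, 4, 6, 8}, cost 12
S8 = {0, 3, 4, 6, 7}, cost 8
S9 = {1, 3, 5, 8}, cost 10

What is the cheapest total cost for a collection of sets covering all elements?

7

S1, S2 cover every element at cost 4 + 3 = 7.
Any cover uses at least 2 sets; among all covering selections none totals below 7.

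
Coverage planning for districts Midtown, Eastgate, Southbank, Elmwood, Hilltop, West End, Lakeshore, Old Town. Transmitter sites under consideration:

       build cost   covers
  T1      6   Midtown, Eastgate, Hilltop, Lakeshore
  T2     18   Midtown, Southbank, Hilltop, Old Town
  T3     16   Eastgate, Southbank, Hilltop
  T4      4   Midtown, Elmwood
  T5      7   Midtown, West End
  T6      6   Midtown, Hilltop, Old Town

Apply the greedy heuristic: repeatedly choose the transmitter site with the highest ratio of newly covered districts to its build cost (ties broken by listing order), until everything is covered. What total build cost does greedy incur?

39

Pick 1: T1 adds 4 new (Midtown, Eastgate, Hilltop, Lakeshore) at build cost 6 (ratio 4/6).
Pick 2: T4 adds 1 new (Elmwood) at build cost 4 (ratio 1/4).
Pick 3: T6 adds 1 new (Old Town) at build cost 6 (ratio 1/6).
Pick 4: T5 adds 1 new (West End) at build cost 7 (ratio 1/7).
Pick 5: T3 adds 1 new (Southbank) at build cost 16 (ratio 1/16).
Greedy total build cost: 6 + 4 + 6 + 7 + 16 = 39. (The true optimum is 35, so greedy overshoots here.)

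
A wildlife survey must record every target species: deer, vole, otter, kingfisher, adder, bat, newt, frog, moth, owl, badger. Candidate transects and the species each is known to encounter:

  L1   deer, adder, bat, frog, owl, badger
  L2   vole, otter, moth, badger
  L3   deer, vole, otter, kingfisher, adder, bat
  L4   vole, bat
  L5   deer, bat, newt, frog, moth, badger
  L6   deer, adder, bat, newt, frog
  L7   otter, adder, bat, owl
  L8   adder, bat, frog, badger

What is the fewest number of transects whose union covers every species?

L1, L3, L5 together cover {deer, vole, otter, kingfisher, adder, bat, newt, frog, moth, owl, badger} — every species.
No 2 of the 8 transects cover everything (all 28 pairs fall short), so 3 is minimum.
Greedy (largest uncovered first) would take L1, L2, L3, L5 — 4 transects — but 3 suffice.

3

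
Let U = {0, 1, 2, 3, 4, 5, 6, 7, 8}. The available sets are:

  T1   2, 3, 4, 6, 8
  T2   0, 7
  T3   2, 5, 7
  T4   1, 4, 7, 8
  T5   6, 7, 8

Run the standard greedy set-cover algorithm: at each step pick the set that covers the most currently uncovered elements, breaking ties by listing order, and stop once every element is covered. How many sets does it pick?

4

Pick 1: T1 covers 5 new elements (2, 3, 4, 6, 8).
Pick 2: T2 covers 2 new elements (0, 7).
Pick 3: T3 covers 1 new elements (5).
Pick 4: T4 covers 1 new elements (1).
Greedy uses 4 sets.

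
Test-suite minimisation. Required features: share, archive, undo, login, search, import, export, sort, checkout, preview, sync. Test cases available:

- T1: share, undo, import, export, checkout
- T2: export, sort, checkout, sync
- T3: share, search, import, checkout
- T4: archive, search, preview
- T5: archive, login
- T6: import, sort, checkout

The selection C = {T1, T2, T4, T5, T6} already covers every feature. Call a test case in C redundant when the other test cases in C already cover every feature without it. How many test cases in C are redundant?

1

Drop T1: share, undo uncovered — not redundant.
Drop T2: sync uncovered — not redundant.
Drop T4: search, preview uncovered — not redundant.
Drop T5: login uncovered — not redundant.
Drop T6: the rest still cover every feature — redundant.
1 redundant: T6.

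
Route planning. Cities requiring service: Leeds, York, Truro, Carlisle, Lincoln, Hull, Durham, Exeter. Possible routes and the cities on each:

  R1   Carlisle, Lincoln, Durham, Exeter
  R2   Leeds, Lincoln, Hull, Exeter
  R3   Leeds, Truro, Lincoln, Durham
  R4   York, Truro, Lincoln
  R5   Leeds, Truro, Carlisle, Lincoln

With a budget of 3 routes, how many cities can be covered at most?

8

Choosing R1, R2, R4 covers {Leeds, York, Truro, Carlisle, Lincoln, Hull, Durham, Exeter} — 8 cities.
That is all 8 cities.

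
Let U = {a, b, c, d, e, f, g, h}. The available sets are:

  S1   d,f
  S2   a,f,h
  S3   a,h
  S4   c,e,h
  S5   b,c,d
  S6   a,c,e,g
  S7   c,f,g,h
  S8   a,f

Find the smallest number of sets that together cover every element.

3

S2, S5, S6 together cover {a, b, c, d, e, f, g, h} — every element.
No 2 of the 8 sets cover everything (all 28 pairs fall short), so 3 is minimum.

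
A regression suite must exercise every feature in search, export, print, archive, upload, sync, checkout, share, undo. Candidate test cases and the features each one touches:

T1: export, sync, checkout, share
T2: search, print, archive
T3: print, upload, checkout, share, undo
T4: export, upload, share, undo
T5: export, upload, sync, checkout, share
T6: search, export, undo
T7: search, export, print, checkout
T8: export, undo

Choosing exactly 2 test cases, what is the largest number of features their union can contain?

Choosing T2, T5 covers {search, export, print, archive, upload, sync, checkout, share} — 8 features.
No choice of 2 test cases does better; here undo is left uncovered.

8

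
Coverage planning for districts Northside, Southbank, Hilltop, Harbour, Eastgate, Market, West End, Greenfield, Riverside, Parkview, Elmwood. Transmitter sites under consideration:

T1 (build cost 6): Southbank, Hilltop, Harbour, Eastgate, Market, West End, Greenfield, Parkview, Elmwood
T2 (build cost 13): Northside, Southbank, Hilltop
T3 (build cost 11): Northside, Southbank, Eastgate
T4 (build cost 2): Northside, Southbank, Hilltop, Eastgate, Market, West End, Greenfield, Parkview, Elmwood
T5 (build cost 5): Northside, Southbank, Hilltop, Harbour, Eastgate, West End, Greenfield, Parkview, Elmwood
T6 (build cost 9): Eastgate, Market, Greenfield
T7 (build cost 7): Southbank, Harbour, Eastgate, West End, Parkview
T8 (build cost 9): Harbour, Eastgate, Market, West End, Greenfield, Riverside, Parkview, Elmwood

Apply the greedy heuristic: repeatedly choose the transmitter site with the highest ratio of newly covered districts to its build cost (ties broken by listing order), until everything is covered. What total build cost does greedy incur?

Pick 1: T4 adds 9 new (Northside, Southbank, Hilltop, Eastgate, Market, West End, Greenfield, Parkview, Elmwood) at build cost 2 (ratio 9/2).
Pick 2: T8 adds 2 new (Harbour, Riverside) at build cost 9 (ratio 2/9).
Greedy total build cost: 2 + 9 = 11.

11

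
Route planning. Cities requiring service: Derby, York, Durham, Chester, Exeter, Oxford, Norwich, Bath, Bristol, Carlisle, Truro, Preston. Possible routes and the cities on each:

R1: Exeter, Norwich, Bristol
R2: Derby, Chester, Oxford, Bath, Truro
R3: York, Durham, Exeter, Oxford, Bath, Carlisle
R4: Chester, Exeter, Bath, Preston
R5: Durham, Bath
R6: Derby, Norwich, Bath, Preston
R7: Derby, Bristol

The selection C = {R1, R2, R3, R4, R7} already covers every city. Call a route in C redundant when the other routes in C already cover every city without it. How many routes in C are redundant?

1

Drop R1: Norwich uncovered — not redundant.
Drop R2: Truro uncovered — not redundant.
Drop R3: York, Durham, Carlisle uncovered — not redundant.
Drop R4: Preston uncovered — not redundant.
Drop R7: the rest still cover every city — redundant.
1 redundant: R7.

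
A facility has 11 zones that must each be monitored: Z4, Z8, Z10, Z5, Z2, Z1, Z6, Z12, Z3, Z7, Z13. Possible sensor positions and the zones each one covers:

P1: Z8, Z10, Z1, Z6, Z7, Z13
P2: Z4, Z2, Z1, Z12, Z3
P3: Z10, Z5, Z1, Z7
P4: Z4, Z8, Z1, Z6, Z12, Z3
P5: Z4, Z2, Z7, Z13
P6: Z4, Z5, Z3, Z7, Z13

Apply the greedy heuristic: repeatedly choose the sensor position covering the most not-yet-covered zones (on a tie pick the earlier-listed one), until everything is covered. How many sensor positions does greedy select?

Pick 1: P1 covers 6 new zones (Z8, Z10, Z1, Z6, Z7, Z13).
Pick 2: P2 covers 4 new zones (Z4, Z2, Z12, Z3).
Pick 3: P3 covers 1 new zones (Z5).
Greedy uses 3 sensor positions.

3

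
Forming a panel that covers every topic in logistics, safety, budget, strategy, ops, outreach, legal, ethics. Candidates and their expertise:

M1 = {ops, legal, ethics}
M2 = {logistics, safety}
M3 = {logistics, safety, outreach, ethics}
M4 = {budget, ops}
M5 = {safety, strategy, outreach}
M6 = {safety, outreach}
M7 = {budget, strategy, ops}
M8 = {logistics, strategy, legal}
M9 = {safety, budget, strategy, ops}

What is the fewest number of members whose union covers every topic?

3

M1, M3, M7 together cover {logistics, safety, budget, strategy, ops, outreach, legal, ethics} — every topic.
No 2 of the 9 members cover everything (all 36 pairs fall short), so 3 is minimum.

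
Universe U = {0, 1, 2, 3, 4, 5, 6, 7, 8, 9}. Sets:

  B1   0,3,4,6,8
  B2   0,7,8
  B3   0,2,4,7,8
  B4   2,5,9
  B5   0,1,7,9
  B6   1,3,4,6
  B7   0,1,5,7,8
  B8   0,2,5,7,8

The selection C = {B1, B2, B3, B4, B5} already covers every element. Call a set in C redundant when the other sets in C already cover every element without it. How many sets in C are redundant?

2

Drop B1: 3, 6 uncovered — not redundant.
Drop B2: the rest still cover every element — redundant.
Drop B3: the rest still cover every element — redundant.
Drop B4: 5 uncovered — not redundant.
Drop B5: 1 uncovered — not redundant.
2 redundant: B2, B3.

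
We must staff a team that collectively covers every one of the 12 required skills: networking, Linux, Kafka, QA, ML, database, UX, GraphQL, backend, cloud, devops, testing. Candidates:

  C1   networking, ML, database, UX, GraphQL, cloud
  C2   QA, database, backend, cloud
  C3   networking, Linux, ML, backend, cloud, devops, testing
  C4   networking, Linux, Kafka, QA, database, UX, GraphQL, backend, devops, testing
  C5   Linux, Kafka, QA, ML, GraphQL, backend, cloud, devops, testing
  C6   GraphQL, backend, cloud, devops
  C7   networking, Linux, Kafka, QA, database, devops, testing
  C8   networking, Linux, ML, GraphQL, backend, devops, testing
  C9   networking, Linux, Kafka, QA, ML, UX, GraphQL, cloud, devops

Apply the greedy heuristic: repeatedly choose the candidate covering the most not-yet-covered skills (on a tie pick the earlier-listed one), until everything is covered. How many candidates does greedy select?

Pick 1: C4 covers 10 new skills (networking, Linux, Kafka, QA, database, UX, GraphQL, backend, devops, testing).
Pick 2: C1 covers 2 new skills (ML, cloud).
Greedy uses 2 candidates.

2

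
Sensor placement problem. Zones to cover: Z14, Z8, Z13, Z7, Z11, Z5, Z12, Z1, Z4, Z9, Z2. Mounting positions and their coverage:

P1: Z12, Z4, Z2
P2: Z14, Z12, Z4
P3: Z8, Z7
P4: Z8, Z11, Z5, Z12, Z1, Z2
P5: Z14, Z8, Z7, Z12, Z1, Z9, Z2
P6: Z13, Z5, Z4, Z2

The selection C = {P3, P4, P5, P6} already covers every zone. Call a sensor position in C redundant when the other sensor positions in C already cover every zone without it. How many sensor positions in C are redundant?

Drop P3: the rest still cover every zone — redundant.
Drop P4: Z11 uncovered — not redundant.
Drop P5: Z14, Z9 uncovered — not redundant.
Drop P6: Z13, Z4 uncovered — not redundant.
1 redundant: P3.

1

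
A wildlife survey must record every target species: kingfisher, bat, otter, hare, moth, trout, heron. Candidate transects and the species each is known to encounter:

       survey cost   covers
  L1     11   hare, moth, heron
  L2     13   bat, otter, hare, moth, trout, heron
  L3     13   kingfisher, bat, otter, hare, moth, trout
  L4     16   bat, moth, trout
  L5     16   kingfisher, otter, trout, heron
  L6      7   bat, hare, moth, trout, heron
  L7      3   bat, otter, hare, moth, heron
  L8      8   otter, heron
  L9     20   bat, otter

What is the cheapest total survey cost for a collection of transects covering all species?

16

L3, L7 cover every species at survey cost 13 + 3 = 16.
Any cover uses at least 2 transects; among all covering selections none totals below 16.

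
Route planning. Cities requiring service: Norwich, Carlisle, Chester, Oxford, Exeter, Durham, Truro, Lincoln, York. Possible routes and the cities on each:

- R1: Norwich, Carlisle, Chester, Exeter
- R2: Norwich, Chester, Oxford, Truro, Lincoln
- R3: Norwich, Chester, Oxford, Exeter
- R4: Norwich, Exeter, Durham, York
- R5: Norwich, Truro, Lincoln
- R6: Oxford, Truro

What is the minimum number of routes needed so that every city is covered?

3

R1, R2, R4 together cover {Norwich, Carlisle, Chester, Oxford, Exeter, Durham, Truro, Lincoln, York} — every city.
No 2 of the 6 routes cover everything (all 15 pairs fall short), so 3 is minimum.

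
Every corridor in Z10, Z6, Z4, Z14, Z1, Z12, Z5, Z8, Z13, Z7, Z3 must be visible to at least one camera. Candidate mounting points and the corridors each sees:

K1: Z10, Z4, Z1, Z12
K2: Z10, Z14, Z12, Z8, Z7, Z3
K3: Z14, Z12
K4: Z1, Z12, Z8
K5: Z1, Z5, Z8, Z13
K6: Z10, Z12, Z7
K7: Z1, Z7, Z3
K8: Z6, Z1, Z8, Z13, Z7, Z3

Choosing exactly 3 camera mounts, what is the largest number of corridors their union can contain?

10

Choosing K1, K2, K5 covers {Z10, Z4, Z14, Z1, Z12, Z5, Z8, Z13, Z7, Z3} — 10 corridors.
No choice of 3 camera mounts does better; here Z6 is left uncovered.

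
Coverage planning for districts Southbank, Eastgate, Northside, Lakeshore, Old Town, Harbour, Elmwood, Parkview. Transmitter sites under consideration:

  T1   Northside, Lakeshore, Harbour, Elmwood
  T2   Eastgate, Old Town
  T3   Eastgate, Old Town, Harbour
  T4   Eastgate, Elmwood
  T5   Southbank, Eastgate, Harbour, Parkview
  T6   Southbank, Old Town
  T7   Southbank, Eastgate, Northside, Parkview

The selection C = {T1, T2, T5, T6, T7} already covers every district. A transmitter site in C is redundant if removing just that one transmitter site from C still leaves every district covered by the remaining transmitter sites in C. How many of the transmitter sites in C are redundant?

4

Drop T1: Lakeshore, Elmwood uncovered — not redundant.
Drop T2: the rest still cover every district — redundant.
Drop T5: the rest still cover every district — redundant.
Drop T6: the rest still cover every district — redundant.
Drop T7: the rest still cover every district — redundant.
4 redundant: T2, T5, T6, T7.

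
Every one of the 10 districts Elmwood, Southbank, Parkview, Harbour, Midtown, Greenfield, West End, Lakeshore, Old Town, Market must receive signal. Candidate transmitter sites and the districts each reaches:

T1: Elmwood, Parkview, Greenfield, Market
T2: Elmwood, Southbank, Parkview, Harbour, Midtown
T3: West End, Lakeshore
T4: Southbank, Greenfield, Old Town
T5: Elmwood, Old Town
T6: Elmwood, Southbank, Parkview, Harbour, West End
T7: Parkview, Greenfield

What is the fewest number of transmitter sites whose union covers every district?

4

T1, T2, T3, T4 together cover {Elmwood, Southbank, Parkview, Harbour, Midtown, Greenfield, West End, Lakeshore, Old Town, Market} — every district.
No 3 of the 7 transmitter sites cover everything (all 35 triples fall short), so 4 is minimum.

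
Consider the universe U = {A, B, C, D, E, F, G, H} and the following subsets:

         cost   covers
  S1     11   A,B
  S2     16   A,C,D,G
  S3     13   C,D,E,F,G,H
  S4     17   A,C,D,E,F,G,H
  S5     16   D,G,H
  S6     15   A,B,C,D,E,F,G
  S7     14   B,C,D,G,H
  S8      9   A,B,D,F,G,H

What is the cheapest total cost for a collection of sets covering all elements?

S3, S8 cover every element at cost 13 + 9 = 22.
Any cover uses at least 2 sets; among all covering selections none totals below 22.

22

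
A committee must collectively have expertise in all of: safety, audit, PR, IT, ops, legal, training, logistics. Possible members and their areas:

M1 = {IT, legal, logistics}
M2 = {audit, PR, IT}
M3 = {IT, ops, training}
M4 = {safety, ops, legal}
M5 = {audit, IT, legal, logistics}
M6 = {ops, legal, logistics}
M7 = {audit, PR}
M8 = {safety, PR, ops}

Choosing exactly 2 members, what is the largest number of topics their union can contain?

Choosing M5, M8 covers {safety, audit, PR, IT, ops, legal, logistics} — 7 topics.
No choice of 2 members does better; here training is left uncovered.

7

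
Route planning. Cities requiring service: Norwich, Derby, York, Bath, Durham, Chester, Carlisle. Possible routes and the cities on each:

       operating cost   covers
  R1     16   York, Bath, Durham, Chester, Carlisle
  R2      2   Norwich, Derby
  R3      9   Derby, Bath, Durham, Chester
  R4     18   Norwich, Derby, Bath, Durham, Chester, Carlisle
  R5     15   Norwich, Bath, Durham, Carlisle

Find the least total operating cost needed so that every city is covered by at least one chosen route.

18

R1, R2 cover every city at operating cost 16 + 2 = 18.
Any cover uses at least 2 routes; among all covering selections none totals below 18.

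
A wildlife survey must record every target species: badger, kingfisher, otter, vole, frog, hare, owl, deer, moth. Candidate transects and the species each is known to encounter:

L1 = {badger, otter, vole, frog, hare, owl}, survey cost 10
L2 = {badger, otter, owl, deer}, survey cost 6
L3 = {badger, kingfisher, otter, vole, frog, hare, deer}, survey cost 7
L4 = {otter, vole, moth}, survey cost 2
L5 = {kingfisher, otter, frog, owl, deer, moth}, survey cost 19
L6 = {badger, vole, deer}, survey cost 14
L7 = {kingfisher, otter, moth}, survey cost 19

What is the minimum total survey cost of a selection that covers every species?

15

L2, L3, L4 cover every species at survey cost 6 + 7 + 2 = 15.
Any cover uses at least 2 transects; among all covering selections none totals below 15.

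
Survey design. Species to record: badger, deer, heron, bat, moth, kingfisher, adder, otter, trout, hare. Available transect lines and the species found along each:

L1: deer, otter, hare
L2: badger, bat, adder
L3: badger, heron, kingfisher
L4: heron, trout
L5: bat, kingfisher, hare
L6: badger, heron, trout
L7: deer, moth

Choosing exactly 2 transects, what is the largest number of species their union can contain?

Choosing L1, L2 covers {badger, deer, bat, adder, otter, hare} — 6 species.
No choice of 2 transects does better; here heron, moth, kingfisher, trout are left uncovered.

6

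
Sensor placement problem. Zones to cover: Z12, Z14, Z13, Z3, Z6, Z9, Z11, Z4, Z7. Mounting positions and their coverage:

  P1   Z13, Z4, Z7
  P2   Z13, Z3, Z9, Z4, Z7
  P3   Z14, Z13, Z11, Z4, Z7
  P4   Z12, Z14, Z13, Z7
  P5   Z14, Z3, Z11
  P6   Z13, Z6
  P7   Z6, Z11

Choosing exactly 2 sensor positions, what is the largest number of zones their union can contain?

7

Choosing P2, P3 covers {Z14, Z13, Z3, Z9, Z11, Z4, Z7} — 7 zones.
No choice of 2 sensor positions does better; here Z12, Z6 are left uncovered.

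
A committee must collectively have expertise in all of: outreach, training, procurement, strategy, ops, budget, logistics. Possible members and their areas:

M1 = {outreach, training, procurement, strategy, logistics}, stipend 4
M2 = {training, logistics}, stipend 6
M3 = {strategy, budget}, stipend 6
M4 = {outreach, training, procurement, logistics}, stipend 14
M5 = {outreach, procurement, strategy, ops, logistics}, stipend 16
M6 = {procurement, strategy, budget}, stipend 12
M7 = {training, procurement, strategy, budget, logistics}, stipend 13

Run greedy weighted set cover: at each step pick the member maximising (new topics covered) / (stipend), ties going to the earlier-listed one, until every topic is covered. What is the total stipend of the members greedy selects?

26

Pick 1: M1 adds 5 new (outreach, training, procurement, strategy, logistics) at stipend 4 (ratio 5/4).
Pick 2: M3 adds 1 new (budget) at stipend 6 (ratio 1/6).
Pick 3: M5 adds 1 new (ops) at stipend 16 (ratio 1/16).
Greedy total stipend: 4 + 6 + 16 = 26.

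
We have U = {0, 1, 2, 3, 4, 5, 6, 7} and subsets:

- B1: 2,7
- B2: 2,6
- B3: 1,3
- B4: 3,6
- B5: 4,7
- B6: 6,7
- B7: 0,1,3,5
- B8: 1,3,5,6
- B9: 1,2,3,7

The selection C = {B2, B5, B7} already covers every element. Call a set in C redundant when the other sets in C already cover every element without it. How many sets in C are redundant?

0

Drop B2: 2, 6 uncovered — not redundant.
Drop B5: 4, 7 uncovered — not redundant.
Drop B7: 0, 1, 3, 5 uncovered — not redundant.
None of the sets in C is redundant.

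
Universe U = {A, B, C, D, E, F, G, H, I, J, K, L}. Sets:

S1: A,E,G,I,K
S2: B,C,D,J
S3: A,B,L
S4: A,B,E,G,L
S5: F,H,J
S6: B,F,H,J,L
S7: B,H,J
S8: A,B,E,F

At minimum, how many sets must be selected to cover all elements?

S1, S2, S6 together cover {A, B, C, D, E, F, G, H, I, J, K, L} — every element.
No 2 of the 8 sets cover everything (all 28 pairs fall short), so 3 is minimum.

3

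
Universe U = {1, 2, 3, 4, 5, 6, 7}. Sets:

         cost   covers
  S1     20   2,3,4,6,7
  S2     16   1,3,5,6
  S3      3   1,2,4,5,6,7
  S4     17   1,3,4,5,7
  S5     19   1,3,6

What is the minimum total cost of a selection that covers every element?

19

S2, S3 cover every element at cost 16 + 3 = 19.
Any cover uses at least 2 sets; among all covering selections none totals below 19.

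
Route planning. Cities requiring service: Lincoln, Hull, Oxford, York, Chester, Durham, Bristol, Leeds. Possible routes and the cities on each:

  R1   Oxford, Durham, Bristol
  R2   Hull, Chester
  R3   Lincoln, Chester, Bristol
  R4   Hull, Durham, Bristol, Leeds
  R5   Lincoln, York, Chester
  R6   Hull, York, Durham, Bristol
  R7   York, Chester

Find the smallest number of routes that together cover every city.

3

R1, R4, R5 together cover {Lincoln, Hull, Oxford, York, Chester, Durham, Bristol, Leeds} — every city.
No 2 of the 7 routes cover everything (all 21 pairs fall short), so 3 is minimum.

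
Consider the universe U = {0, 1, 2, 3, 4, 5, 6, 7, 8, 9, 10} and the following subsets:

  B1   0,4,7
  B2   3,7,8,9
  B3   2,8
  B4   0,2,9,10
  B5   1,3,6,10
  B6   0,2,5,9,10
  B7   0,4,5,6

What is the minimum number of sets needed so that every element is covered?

B1, B2, B5, B6 together cover {0, 1, 2, 3, 4, 5, 6, 7, 8, 9, 10} — every element.
No 3 of the 7 sets cover everything (all 35 triples fall short), so 4 is minimum.

4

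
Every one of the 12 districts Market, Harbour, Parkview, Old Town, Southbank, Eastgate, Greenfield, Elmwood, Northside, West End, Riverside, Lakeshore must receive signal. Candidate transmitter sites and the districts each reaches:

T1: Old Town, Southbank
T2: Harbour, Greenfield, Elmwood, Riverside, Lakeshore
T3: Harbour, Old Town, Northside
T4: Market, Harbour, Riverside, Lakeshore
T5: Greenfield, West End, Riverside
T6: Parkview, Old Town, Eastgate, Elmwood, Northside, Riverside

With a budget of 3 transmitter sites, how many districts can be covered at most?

11

Choosing T4, T5, T6 covers {Market, Harbour, Parkview, Old Town, Eastgate, Greenfield, Elmwood, Northside, West End, Riverside, Lakeshore} — 11 districts.
No choice of 3 transmitter sites does better; here Southbank is left uncovered.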